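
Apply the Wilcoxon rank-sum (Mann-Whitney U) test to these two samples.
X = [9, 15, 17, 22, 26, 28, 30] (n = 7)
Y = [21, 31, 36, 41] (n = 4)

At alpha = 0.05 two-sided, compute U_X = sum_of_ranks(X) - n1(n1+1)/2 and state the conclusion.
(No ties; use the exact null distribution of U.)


Step 1: Combine and sort all 11 observations; assign midranks.
sorted (value, group): (9,X), (15,X), (17,X), (21,Y), (22,X), (26,X), (28,X), (30,X), (31,Y), (36,Y), (41,Y)
ranks: 9->1, 15->2, 17->3, 21->4, 22->5, 26->6, 28->7, 30->8, 31->9, 36->10, 41->11
Step 2: Rank sum for X: R1 = 1 + 2 + 3 + 5 + 6 + 7 + 8 = 32.
Step 3: U_X = R1 - n1(n1+1)/2 = 32 - 7*8/2 = 32 - 28 = 4.
       U_Y = n1*n2 - U_X = 28 - 4 = 24.
Step 4: No ties, so the exact null distribution of U (based on enumerating the C(11,7) = 330 equally likely rank assignments) gives the two-sided p-value.
Step 5: p-value = 0.072727; compare to alpha = 0.05. fail to reject H0.

U_X = 4, p = 0.072727, fail to reject H0 at alpha = 0.05.


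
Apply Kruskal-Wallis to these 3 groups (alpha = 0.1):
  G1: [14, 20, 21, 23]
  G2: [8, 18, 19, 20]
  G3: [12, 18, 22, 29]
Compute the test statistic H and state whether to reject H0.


Step 1: Combine all N = 12 observations and assign midranks.
sorted (value, group, rank): (8,G2,1), (12,G3,2), (14,G1,3), (18,G2,4.5), (18,G3,4.5), (19,G2,6), (20,G1,7.5), (20,G2,7.5), (21,G1,9), (22,G3,10), (23,G1,11), (29,G3,12)
Step 2: Sum ranks within each group.
R_1 = 30.5 (n_1 = 4)
R_2 = 19 (n_2 = 4)
R_3 = 28.5 (n_3 = 4)
Step 3: H = 12/(N(N+1)) * sum(R_i^2/n_i) - 3(N+1)
     = 12/(12*13) * (30.5^2/4 + 19^2/4 + 28.5^2/4) - 3*13
     = 0.076923 * 525.875 - 39
     = 1.451923.
Step 4: Ties present; correction factor C = 1 - 12/(12^3 - 12) = 0.993007. Corrected H = 1.451923 / 0.993007 = 1.462148.
Step 5: Under H0, H ~ chi^2(2); p-value = 0.481392.
Step 6: alpha = 0.1. fail to reject H0.

H = 1.4621, df = 2, p = 0.481392, fail to reject H0.


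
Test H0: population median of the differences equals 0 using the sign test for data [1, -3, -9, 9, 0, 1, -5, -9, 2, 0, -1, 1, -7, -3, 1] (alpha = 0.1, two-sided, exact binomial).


Step 1: Discard zero differences. Original n = 15; n_eff = number of nonzero differences = 13.
Nonzero differences (with sign): +1, -3, -9, +9, +1, -5, -9, +2, -1, +1, -7, -3, +1
Step 2: Count signs: positive = 6, negative = 7.
Step 3: Under H0: P(positive) = 0.5, so the number of positives S ~ Bin(13, 0.5).
Step 4: Two-sided exact p-value = sum of Bin(13,0.5) probabilities at or below the observed probability = 1.000000.
Step 5: alpha = 0.1. fail to reject H0.

n_eff = 13, pos = 6, neg = 7, p = 1.000000, fail to reject H0.


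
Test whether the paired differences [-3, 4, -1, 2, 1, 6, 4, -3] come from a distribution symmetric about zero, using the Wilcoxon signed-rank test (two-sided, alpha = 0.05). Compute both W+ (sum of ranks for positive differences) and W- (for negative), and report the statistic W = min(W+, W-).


Step 1: Drop any zero differences (none here) and take |d_i|.
|d| = [3, 4, 1, 2, 1, 6, 4, 3]
Step 2: Midrank |d_i| (ties get averaged ranks).
ranks: |3|->4.5, |4|->6.5, |1|->1.5, |2|->3, |1|->1.5, |6|->8, |4|->6.5, |3|->4.5
Step 3: Attach original signs; sum ranks with positive sign and with negative sign.
W+ = 6.5 + 3 + 1.5 + 8 + 6.5 = 25.5
W- = 4.5 + 1.5 + 4.5 = 10.5
(Check: W+ + W- = 36 should equal n(n+1)/2 = 36.)
Step 4: Test statistic W = min(W+, W-) = 10.5.
Step 5: Ties in |d|, so use the tie-corrected normal approximation.
        E[W] = n(n+1)/4 = 8*9/4 = 18.
        Tie groups: |d|=1 (t=2), |d|=3 (t=2), |d|=4 (t=2); sum(t^3 - t) = 18.
        Var[W] = n(n+1)(2n+1)/24 - sum(t^3-t)/48 = 1224/24 - 18/48 = 50.625.
        z = (W - E[W]) / sqrt(Var[W]) = (10.5 - 18) / 7.1151 = -1.0541.
        Two-sided p = 2*Phi(z) = 0.291841.
Step 6: alpha = 0.05. fail to reject H0.

W+ = 25.5, W- = 10.5, W = min = 10.5, p = 0.291841, fail to reject H0.


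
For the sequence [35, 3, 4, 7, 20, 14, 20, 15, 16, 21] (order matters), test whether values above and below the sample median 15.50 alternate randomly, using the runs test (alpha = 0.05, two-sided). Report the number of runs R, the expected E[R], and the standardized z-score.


Step 1: Compute median = 15.50; label A = above, B = below.
Labels in order: ABBBABABAA  (n_A = 5, n_B = 5)
Step 2: Count runs R = 7.
Step 3: Under H0 (random ordering), E[R] = 2*n_A*n_B/(n_A+n_B) + 1 = 2*5*5/10 + 1 = 6.0000.
        Var[R] = 2*n_A*n_B*(2*n_A*n_B - n_A - n_B) / ((n_A+n_B)^2 * (n_A+n_B-1)) = 2000/900 = 2.2222.
        SD[R] = 1.4907.
Step 4: Continuity-corrected z = (R - 0.5 - E[R]) / SD[R] = (7 - 0.5 - 6.0000) / 1.4907 = 0.3354.
Step 5: Two-sided p-value via normal approximation = 2*(1 - Phi(|z|)) = 0.737316.
Step 6: alpha = 0.05. fail to reject H0.

R = 7, z = 0.3354, p = 0.737316, fail to reject H0.


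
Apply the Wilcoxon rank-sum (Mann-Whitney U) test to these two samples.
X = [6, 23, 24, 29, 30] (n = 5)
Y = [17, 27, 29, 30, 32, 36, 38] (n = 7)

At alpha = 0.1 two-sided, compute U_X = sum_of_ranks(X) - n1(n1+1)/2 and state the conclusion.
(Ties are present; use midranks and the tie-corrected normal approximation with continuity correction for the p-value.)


Step 1: Combine and sort all 12 observations; assign midranks.
sorted (value, group): (6,X), (17,Y), (23,X), (24,X), (27,Y), (29,X), (29,Y), (30,X), (30,Y), (32,Y), (36,Y), (38,Y)
ranks: 6->1, 17->2, 23->3, 24->4, 27->5, 29->6.5, 29->6.5, 30->8.5, 30->8.5, 32->10, 36->11, 38->12
Step 2: Rank sum for X: R1 = 1 + 3 + 4 + 6.5 + 8.5 = 23.
Step 3: U_X = R1 - n1(n1+1)/2 = 23 - 5*6/2 = 23 - 15 = 8.
       U_Y = n1*n2 - U_X = 35 - 8 = 27.
Step 4: Ties are present, so use the tie-corrected normal approximation (with continuity correction) for the p-value.
Step 5: p-value = 0.142449; compare to alpha = 0.1. fail to reject H0.

U_X = 8, p = 0.142449, fail to reject H0 at alpha = 0.1.


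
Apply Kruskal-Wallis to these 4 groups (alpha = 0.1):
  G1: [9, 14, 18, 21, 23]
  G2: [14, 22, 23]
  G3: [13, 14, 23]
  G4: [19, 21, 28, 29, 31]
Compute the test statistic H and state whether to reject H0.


Step 1: Combine all N = 16 observations and assign midranks.
sorted (value, group, rank): (9,G1,1), (13,G3,2), (14,G1,4), (14,G2,4), (14,G3,4), (18,G1,6), (19,G4,7), (21,G1,8.5), (21,G4,8.5), (22,G2,10), (23,G1,12), (23,G2,12), (23,G3,12), (28,G4,14), (29,G4,15), (31,G4,16)
Step 2: Sum ranks within each group.
R_1 = 31.5 (n_1 = 5)
R_2 = 26 (n_2 = 3)
R_3 = 18 (n_3 = 3)
R_4 = 60.5 (n_4 = 5)
Step 3: H = 12/(N(N+1)) * sum(R_i^2/n_i) - 3(N+1)
     = 12/(16*17) * (31.5^2/5 + 26^2/3 + 18^2/3 + 60.5^2/5) - 3*17
     = 0.044118 * 1263.83 - 51
     = 4.757353.
Step 4: Ties present; correction factor C = 1 - 54/(16^3 - 16) = 0.986765. Corrected H = 4.757353 / 0.986765 = 4.821162.
Step 5: Under H0, H ~ chi^2(3); p-value = 0.185371.
Step 6: alpha = 0.1. fail to reject H0.

H = 4.8212, df = 3, p = 0.185371, fail to reject H0.


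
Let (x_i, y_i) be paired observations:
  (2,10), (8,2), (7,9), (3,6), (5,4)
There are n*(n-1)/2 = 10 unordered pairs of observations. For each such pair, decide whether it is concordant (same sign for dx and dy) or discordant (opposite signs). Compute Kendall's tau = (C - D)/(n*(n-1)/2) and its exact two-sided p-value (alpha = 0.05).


Step 1: Enumerate the 10 unordered pairs (i,j) with i<j and classify each by sign(x_j-x_i) * sign(y_j-y_i).
  (1,2):dx=+6,dy=-8->D; (1,3):dx=+5,dy=-1->D; (1,4):dx=+1,dy=-4->D; (1,5):dx=+3,dy=-6->D
  (2,3):dx=-1,dy=+7->D; (2,4):dx=-5,dy=+4->D; (2,5):dx=-3,dy=+2->D; (3,4):dx=-4,dy=-3->C
  (3,5):dx=-2,dy=-5->C; (4,5):dx=+2,dy=-2->D
Step 2: C = 2, D = 8, total pairs = 10.
Step 3: tau = (C - D)/(n(n-1)/2) = (2 - 8)/10 = -0.600000.
Step 4: Exact two-sided p-value (enumerate n! = 120 permutations of y under H0): p = 0.233333.
Step 5: alpha = 0.05. fail to reject H0.

tau_b = -0.6000 (C=2, D=8), p = 0.233333, fail to reject H0.


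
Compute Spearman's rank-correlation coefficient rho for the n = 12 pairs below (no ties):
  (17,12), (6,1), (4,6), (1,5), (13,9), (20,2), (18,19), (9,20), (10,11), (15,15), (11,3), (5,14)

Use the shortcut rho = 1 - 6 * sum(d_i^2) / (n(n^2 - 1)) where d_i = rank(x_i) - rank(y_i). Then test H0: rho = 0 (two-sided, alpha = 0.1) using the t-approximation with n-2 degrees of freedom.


Step 1: Rank x and y separately (midranks; no ties here).
rank(x): 17->10, 6->4, 4->2, 1->1, 13->8, 20->12, 18->11, 9->5, 10->6, 15->9, 11->7, 5->3
rank(y): 12->8, 1->1, 6->5, 5->4, 9->6, 2->2, 19->11, 20->12, 11->7, 15->10, 3->3, 14->9
Step 2: d_i = R_x(i) - R_y(i); compute d_i^2.
  (10-8)^2=4, (4-1)^2=9, (2-5)^2=9, (1-4)^2=9, (8-6)^2=4, (12-2)^2=100, (11-11)^2=0, (5-12)^2=49, (6-7)^2=1, (9-10)^2=1, (7-3)^2=16, (3-9)^2=36
sum(d^2) = 238.
Step 3: rho = 1 - 6*238 / (12*(12^2 - 1)) = 1 - 1428/1716 = 0.167832.
Step 4: Under H0, t = rho * sqrt((n-2)/(1-rho^2)) = 0.5384 ~ t(10).
Step 5: Two-sided p-value from the t-distribution with 10 df = 0.602099.
Step 6: alpha = 0.1. fail to reject H0.

rho = 0.1678, p = 0.602099, fail to reject H0 at alpha = 0.1.


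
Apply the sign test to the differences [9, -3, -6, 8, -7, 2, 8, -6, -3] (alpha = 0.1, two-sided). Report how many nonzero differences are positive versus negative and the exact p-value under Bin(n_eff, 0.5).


Step 1: Discard zero differences. Original n = 9; n_eff = number of nonzero differences = 9.
Nonzero differences (with sign): +9, -3, -6, +8, -7, +2, +8, -6, -3
Step 2: Count signs: positive = 4, negative = 5.
Step 3: Under H0: P(positive) = 0.5, so the number of positives S ~ Bin(9, 0.5).
Step 4: Two-sided exact p-value = sum of Bin(9,0.5) probabilities at or below the observed probability = 1.000000.
Step 5: alpha = 0.1. fail to reject H0.

n_eff = 9, pos = 4, neg = 5, p = 1.000000, fail to reject H0.


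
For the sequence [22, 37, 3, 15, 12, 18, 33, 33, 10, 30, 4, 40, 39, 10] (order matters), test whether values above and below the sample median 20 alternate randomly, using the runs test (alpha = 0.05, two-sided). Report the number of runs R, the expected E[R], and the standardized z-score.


Step 1: Compute median = 20; label A = above, B = below.
Labels in order: AABBBBAABABAAB  (n_A = 7, n_B = 7)
Step 2: Count runs R = 8.
Step 3: Under H0 (random ordering), E[R] = 2*n_A*n_B/(n_A+n_B) + 1 = 2*7*7/14 + 1 = 8.0000.
        Var[R] = 2*n_A*n_B*(2*n_A*n_B - n_A - n_B) / ((n_A+n_B)^2 * (n_A+n_B-1)) = 8232/2548 = 3.2308.
        SD[R] = 1.7974.
Step 4: R = E[R], so z = 0 with no continuity correction.
Step 5: Two-sided p-value via normal approximation = 2*(1 - Phi(|z|)) = 1.000000.
Step 6: alpha = 0.05. fail to reject H0.

R = 8, z = 0.0000, p = 1.000000, fail to reject H0.


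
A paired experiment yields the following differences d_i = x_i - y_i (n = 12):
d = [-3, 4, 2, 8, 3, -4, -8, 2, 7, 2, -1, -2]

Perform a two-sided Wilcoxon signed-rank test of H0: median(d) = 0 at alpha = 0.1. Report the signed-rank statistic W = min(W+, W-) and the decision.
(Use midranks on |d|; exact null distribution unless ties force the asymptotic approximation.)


Step 1: Drop any zero differences (none here) and take |d_i|.
|d| = [3, 4, 2, 8, 3, 4, 8, 2, 7, 2, 1, 2]
Step 2: Midrank |d_i| (ties get averaged ranks).
ranks: |3|->6.5, |4|->8.5, |2|->3.5, |8|->11.5, |3|->6.5, |4|->8.5, |8|->11.5, |2|->3.5, |7|->10, |2|->3.5, |1|->1, |2|->3.5
Step 3: Attach original signs; sum ranks with positive sign and with negative sign.
W+ = 8.5 + 3.5 + 11.5 + 6.5 + 3.5 + 10 + 3.5 = 47
W- = 6.5 + 8.5 + 11.5 + 1 + 3.5 = 31
(Check: W+ + W- = 78 should equal n(n+1)/2 = 78.)
Step 4: Test statistic W = min(W+, W-) = 31.
Step 5: Ties in |d|, so use the tie-corrected normal approximation.
        E[W] = n(n+1)/4 = 12*13/4 = 39.
        Tie groups: |d|=2 (t=4), |d|=3 (t=2), |d|=4 (t=2), |d|=8 (t=2); sum(t^3 - t) = 78.
        Var[W] = n(n+1)(2n+1)/24 - sum(t^3-t)/48 = 3900/24 - 78/48 = 160.875.
        z = (W - E[W]) / sqrt(Var[W]) = (31 - 39) / 12.6837 = -0.6307.
        Two-sided p = 2*Phi(z) = 0.528215.
Step 6: alpha = 0.1. fail to reject H0.

W+ = 47, W- = 31, W = min = 31, p = 0.528215, fail to reject H0.


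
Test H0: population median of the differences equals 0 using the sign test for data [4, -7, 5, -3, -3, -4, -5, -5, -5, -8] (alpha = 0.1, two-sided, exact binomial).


Step 1: Discard zero differences. Original n = 10; n_eff = number of nonzero differences = 10.
Nonzero differences (with sign): +4, -7, +5, -3, -3, -4, -5, -5, -5, -8
Step 2: Count signs: positive = 2, negative = 8.
Step 3: Under H0: P(positive) = 0.5, so the number of positives S ~ Bin(10, 0.5).
Step 4: Two-sided exact p-value = sum of Bin(10,0.5) probabilities at or below the observed probability = 0.109375.
Step 5: alpha = 0.1. fail to reject H0.

n_eff = 10, pos = 2, neg = 8, p = 0.109375, fail to reject H0.


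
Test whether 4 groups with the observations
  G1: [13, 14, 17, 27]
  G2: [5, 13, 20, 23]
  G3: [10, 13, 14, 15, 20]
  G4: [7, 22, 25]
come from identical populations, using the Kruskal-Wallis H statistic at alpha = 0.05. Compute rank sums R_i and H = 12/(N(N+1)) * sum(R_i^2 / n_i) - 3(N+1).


Step 1: Combine all N = 16 observations and assign midranks.
sorted (value, group, rank): (5,G2,1), (7,G4,2), (10,G3,3), (13,G1,5), (13,G2,5), (13,G3,5), (14,G1,7.5), (14,G3,7.5), (15,G3,9), (17,G1,10), (20,G2,11.5), (20,G3,11.5), (22,G4,13), (23,G2,14), (25,G4,15), (27,G1,16)
Step 2: Sum ranks within each group.
R_1 = 38.5 (n_1 = 4)
R_2 = 31.5 (n_2 = 4)
R_3 = 36 (n_3 = 5)
R_4 = 30 (n_4 = 3)
Step 3: H = 12/(N(N+1)) * sum(R_i^2/n_i) - 3(N+1)
     = 12/(16*17) * (38.5^2/4 + 31.5^2/4 + 36^2/5 + 30^2/3) - 3*17
     = 0.044118 * 1177.83 - 51
     = 0.962868.
Step 4: Ties present; correction factor C = 1 - 36/(16^3 - 16) = 0.991176. Corrected H = 0.962868 / 0.991176 = 0.971439.
Step 5: Under H0, H ~ chi^2(3); p-value = 0.808162.
Step 6: alpha = 0.05. fail to reject H0.

H = 0.9714, df = 3, p = 0.808162, fail to reject H0.


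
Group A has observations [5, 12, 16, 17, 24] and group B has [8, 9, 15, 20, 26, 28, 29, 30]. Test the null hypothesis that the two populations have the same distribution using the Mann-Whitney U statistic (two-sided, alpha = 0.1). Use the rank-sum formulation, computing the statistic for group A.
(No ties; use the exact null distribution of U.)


Step 1: Combine and sort all 13 observations; assign midranks.
sorted (value, group): (5,X), (8,Y), (9,Y), (12,X), (15,Y), (16,X), (17,X), (20,Y), (24,X), (26,Y), (28,Y), (29,Y), (30,Y)
ranks: 5->1, 8->2, 9->3, 12->4, 15->5, 16->6, 17->7, 20->8, 24->9, 26->10, 28->11, 29->12, 30->13
Step 2: Rank sum for X: R1 = 1 + 4 + 6 + 7 + 9 = 27.
Step 3: U_X = R1 - n1(n1+1)/2 = 27 - 5*6/2 = 27 - 15 = 12.
       U_Y = n1*n2 - U_X = 40 - 12 = 28.
Step 4: No ties, so the exact null distribution of U (based on enumerating the C(13,5) = 1287 equally likely rank assignments) gives the two-sided p-value.
Step 5: p-value = 0.284382; compare to alpha = 0.1. fail to reject H0.

U_X = 12, p = 0.284382, fail to reject H0 at alpha = 0.1.


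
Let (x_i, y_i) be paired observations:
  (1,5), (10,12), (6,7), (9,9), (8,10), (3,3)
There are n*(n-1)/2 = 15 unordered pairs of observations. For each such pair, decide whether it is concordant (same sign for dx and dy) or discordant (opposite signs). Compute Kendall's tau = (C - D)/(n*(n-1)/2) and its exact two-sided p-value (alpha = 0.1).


Step 1: Enumerate the 15 unordered pairs (i,j) with i<j and classify each by sign(x_j-x_i) * sign(y_j-y_i).
  (1,2):dx=+9,dy=+7->C; (1,3):dx=+5,dy=+2->C; (1,4):dx=+8,dy=+4->C; (1,5):dx=+7,dy=+5->C
  (1,6):dx=+2,dy=-2->D; (2,3):dx=-4,dy=-5->C; (2,4):dx=-1,dy=-3->C; (2,5):dx=-2,dy=-2->C
  (2,6):dx=-7,dy=-9->C; (3,4):dx=+3,dy=+2->C; (3,5):dx=+2,dy=+3->C; (3,6):dx=-3,dy=-4->C
  (4,5):dx=-1,dy=+1->D; (4,6):dx=-6,dy=-6->C; (5,6):dx=-5,dy=-7->C
Step 2: C = 13, D = 2, total pairs = 15.
Step 3: tau = (C - D)/(n(n-1)/2) = (13 - 2)/15 = 0.733333.
Step 4: Exact two-sided p-value (enumerate n! = 720 permutations of y under H0): p = 0.055556.
Step 5: alpha = 0.1. reject H0.

tau_b = 0.7333 (C=13, D=2), p = 0.055556, reject H0.


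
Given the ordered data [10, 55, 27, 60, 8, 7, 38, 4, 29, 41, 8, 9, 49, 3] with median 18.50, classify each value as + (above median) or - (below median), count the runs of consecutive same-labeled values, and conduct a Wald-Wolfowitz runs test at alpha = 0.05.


Step 1: Compute median = 18.50; label A = above, B = below.
Labels in order: BAAABBABAABBAB  (n_A = 7, n_B = 7)
Step 2: Count runs R = 9.
Step 3: Under H0 (random ordering), E[R] = 2*n_A*n_B/(n_A+n_B) + 1 = 2*7*7/14 + 1 = 8.0000.
        Var[R] = 2*n_A*n_B*(2*n_A*n_B - n_A - n_B) / ((n_A+n_B)^2 * (n_A+n_B-1)) = 8232/2548 = 3.2308.
        SD[R] = 1.7974.
Step 4: Continuity-corrected z = (R - 0.5 - E[R]) / SD[R] = (9 - 0.5 - 8.0000) / 1.7974 = 0.2782.
Step 5: Two-sided p-value via normal approximation = 2*(1 - Phi(|z|)) = 0.780879.
Step 6: alpha = 0.05. fail to reject H0.

R = 9, z = 0.2782, p = 0.780879, fail to reject H0.


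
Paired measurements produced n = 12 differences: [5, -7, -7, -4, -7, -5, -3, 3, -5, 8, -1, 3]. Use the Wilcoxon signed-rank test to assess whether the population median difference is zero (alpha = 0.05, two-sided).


Step 1: Drop any zero differences (none here) and take |d_i|.
|d| = [5, 7, 7, 4, 7, 5, 3, 3, 5, 8, 1, 3]
Step 2: Midrank |d_i| (ties get averaged ranks).
ranks: |5|->7, |7|->10, |7|->10, |4|->5, |7|->10, |5|->7, |3|->3, |3|->3, |5|->7, |8|->12, |1|->1, |3|->3
Step 3: Attach original signs; sum ranks with positive sign and with negative sign.
W+ = 7 + 3 + 12 + 3 = 25
W- = 10 + 10 + 5 + 10 + 7 + 3 + 7 + 1 = 53
(Check: W+ + W- = 78 should equal n(n+1)/2 = 78.)
Step 4: Test statistic W = min(W+, W-) = 25.
Step 5: Ties in |d|, so use the tie-corrected normal approximation.
        E[W] = n(n+1)/4 = 12*13/4 = 39.
        Tie groups: |d|=3 (t=3), |d|=5 (t=3), |d|=7 (t=3); sum(t^3 - t) = 72.
        Var[W] = n(n+1)(2n+1)/24 - sum(t^3-t)/48 = 3900/24 - 72/48 = 161.
        z = (W - E[W]) / sqrt(Var[W]) = (25 - 39) / 12.6886 = -1.1034.
        Two-sided p = 2*Phi(z) = 0.269873.
Step 6: alpha = 0.05. fail to reject H0.

W+ = 25, W- = 53, W = min = 25, p = 0.269873, fail to reject H0.


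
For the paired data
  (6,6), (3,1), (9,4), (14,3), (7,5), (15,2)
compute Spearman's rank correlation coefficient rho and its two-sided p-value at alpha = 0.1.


Step 1: Rank x and y separately (midranks; no ties here).
rank(x): 6->2, 3->1, 9->4, 14->5, 7->3, 15->6
rank(y): 6->6, 1->1, 4->4, 3->3, 5->5, 2->2
Step 2: d_i = R_x(i) - R_y(i); compute d_i^2.
  (2-6)^2=16, (1-1)^2=0, (4-4)^2=0, (5-3)^2=4, (3-5)^2=4, (6-2)^2=16
sum(d^2) = 40.
Step 3: rho = 1 - 6*40 / (6*(6^2 - 1)) = 1 - 240/210 = -0.142857.
Step 4: Under H0, t = rho * sqrt((n-2)/(1-rho^2)) = -0.2887 ~ t(4).
Step 5: Two-sided p-value from the t-distribution with 4 df = 0.787172.
Step 6: alpha = 0.1. fail to reject H0.

rho = -0.1429, p = 0.787172, fail to reject H0 at alpha = 0.1.


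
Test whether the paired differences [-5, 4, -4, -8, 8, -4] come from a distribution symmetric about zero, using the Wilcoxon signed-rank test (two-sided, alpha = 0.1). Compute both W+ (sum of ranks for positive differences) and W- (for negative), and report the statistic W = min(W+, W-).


Step 1: Drop any zero differences (none here) and take |d_i|.
|d| = [5, 4, 4, 8, 8, 4]
Step 2: Midrank |d_i| (ties get averaged ranks).
ranks: |5|->4, |4|->2, |4|->2, |8|->5.5, |8|->5.5, |4|->2
Step 3: Attach original signs; sum ranks with positive sign and with negative sign.
W+ = 2 + 5.5 = 7.5
W- = 4 + 2 + 5.5 + 2 = 13.5
(Check: W+ + W- = 21 should equal n(n+1)/2 = 21.)
Step 4: Test statistic W = min(W+, W-) = 7.5.
Step 5: Ties in |d|, so use the tie-corrected normal approximation.
        E[W] = n(n+1)/4 = 6*7/4 = 10.5.
        Tie groups: |d|=4 (t=3), |d|=8 (t=2); sum(t^3 - t) = 30.
        Var[W] = n(n+1)(2n+1)/24 - sum(t^3-t)/48 = 546/24 - 30/48 = 22.125.
        z = (W - E[W]) / sqrt(Var[W]) = (7.5 - 10.5) / 4.7037 = -0.6378.
        Two-sided p = 2*Phi(z) = 0.523609.
Step 6: alpha = 0.1. fail to reject H0.

W+ = 7.5, W- = 13.5, W = min = 7.5, p = 0.523609, fail to reject H0.


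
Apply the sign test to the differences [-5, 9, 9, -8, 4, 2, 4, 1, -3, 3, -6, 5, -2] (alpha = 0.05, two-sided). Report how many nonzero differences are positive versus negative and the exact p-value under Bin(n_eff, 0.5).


Step 1: Discard zero differences. Original n = 13; n_eff = number of nonzero differences = 13.
Nonzero differences (with sign): -5, +9, +9, -8, +4, +2, +4, +1, -3, +3, -6, +5, -2
Step 2: Count signs: positive = 8, negative = 5.
Step 3: Under H0: P(positive) = 0.5, so the number of positives S ~ Bin(13, 0.5).
Step 4: Two-sided exact p-value = sum of Bin(13,0.5) probabilities at or below the observed probability = 0.581055.
Step 5: alpha = 0.05. fail to reject H0.

n_eff = 13, pos = 8, neg = 5, p = 0.581055, fail to reject H0.


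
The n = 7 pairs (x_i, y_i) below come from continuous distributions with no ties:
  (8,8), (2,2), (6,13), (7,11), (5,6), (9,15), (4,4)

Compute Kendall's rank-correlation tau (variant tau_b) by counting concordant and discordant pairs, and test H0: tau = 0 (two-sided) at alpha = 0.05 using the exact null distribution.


Step 1: Enumerate the 21 unordered pairs (i,j) with i<j and classify each by sign(x_j-x_i) * sign(y_j-y_i).
  (1,2):dx=-6,dy=-6->C; (1,3):dx=-2,dy=+5->D; (1,4):dx=-1,dy=+3->D; (1,5):dx=-3,dy=-2->C
  (1,6):dx=+1,dy=+7->C; (1,7):dx=-4,dy=-4->C; (2,3):dx=+4,dy=+11->C; (2,4):dx=+5,dy=+9->C
  (2,5):dx=+3,dy=+4->C; (2,6):dx=+7,dy=+13->C; (2,7):dx=+2,dy=+2->C; (3,4):dx=+1,dy=-2->D
  (3,5):dx=-1,dy=-7->C; (3,6):dx=+3,dy=+2->C; (3,7):dx=-2,dy=-9->C; (4,5):dx=-2,dy=-5->C
  (4,6):dx=+2,dy=+4->C; (4,7):dx=-3,dy=-7->C; (5,6):dx=+4,dy=+9->C; (5,7):dx=-1,dy=-2->C
  (6,7):dx=-5,dy=-11->C
Step 2: C = 18, D = 3, total pairs = 21.
Step 3: tau = (C - D)/(n(n-1)/2) = (18 - 3)/21 = 0.714286.
Step 4: Exact two-sided p-value (enumerate n! = 5040 permutations of y under H0): p = 0.030159.
Step 5: alpha = 0.05. reject H0.

tau_b = 0.7143 (C=18, D=3), p = 0.030159, reject H0.


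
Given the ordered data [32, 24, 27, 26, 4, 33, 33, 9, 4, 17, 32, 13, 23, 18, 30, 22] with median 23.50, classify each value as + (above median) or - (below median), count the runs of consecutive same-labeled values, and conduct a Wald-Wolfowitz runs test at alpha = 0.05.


Step 1: Compute median = 23.50; label A = above, B = below.
Labels in order: AAAABAABBBABBBAB  (n_A = 8, n_B = 8)
Step 2: Count runs R = 8.
Step 3: Under H0 (random ordering), E[R] = 2*n_A*n_B/(n_A+n_B) + 1 = 2*8*8/16 + 1 = 9.0000.
        Var[R] = 2*n_A*n_B*(2*n_A*n_B - n_A - n_B) / ((n_A+n_B)^2 * (n_A+n_B-1)) = 14336/3840 = 3.7333.
        SD[R] = 1.9322.
Step 4: Continuity-corrected z = (R + 0.5 - E[R]) / SD[R] = (8 + 0.5 - 9.0000) / 1.9322 = -0.2588.
Step 5: Two-sided p-value via normal approximation = 2*(1 - Phi(|z|)) = 0.795809.
Step 6: alpha = 0.05. fail to reject H0.

R = 8, z = -0.2588, p = 0.795809, fail to reject H0.


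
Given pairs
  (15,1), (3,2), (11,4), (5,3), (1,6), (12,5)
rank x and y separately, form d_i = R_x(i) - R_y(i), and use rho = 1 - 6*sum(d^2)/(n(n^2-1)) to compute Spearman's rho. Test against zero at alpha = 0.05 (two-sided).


Step 1: Rank x and y separately (midranks; no ties here).
rank(x): 15->6, 3->2, 11->4, 5->3, 1->1, 12->5
rank(y): 1->1, 2->2, 4->4, 3->3, 6->6, 5->5
Step 2: d_i = R_x(i) - R_y(i); compute d_i^2.
  (6-1)^2=25, (2-2)^2=0, (4-4)^2=0, (3-3)^2=0, (1-6)^2=25, (5-5)^2=0
sum(d^2) = 50.
Step 3: rho = 1 - 6*50 / (6*(6^2 - 1)) = 1 - 300/210 = -0.428571.
Step 4: Under H0, t = rho * sqrt((n-2)/(1-rho^2)) = -0.9487 ~ t(4).
Step 5: Two-sided p-value from the t-distribution with 4 df = 0.396501.
Step 6: alpha = 0.05. fail to reject H0.

rho = -0.4286, p = 0.396501, fail to reject H0 at alpha = 0.05.


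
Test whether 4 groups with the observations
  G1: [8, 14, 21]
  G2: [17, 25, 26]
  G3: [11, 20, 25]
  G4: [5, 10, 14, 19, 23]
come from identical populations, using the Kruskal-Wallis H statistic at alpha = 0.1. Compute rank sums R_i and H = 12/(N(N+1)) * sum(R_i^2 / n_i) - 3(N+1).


Step 1: Combine all N = 14 observations and assign midranks.
sorted (value, group, rank): (5,G4,1), (8,G1,2), (10,G4,3), (11,G3,4), (14,G1,5.5), (14,G4,5.5), (17,G2,7), (19,G4,8), (20,G3,9), (21,G1,10), (23,G4,11), (25,G2,12.5), (25,G3,12.5), (26,G2,14)
Step 2: Sum ranks within each group.
R_1 = 17.5 (n_1 = 3)
R_2 = 33.5 (n_2 = 3)
R_3 = 25.5 (n_3 = 3)
R_4 = 28.5 (n_4 = 5)
Step 3: H = 12/(N(N+1)) * sum(R_i^2/n_i) - 3(N+1)
     = 12/(14*15) * (17.5^2/3 + 33.5^2/3 + 25.5^2/3 + 28.5^2/5) - 3*15
     = 0.057143 * 855.367 - 45
     = 3.878095.
Step 4: Ties present; correction factor C = 1 - 12/(14^3 - 14) = 0.995604. Corrected H = 3.878095 / 0.995604 = 3.895217.
Step 5: Under H0, H ~ chi^2(3); p-value = 0.273003.
Step 6: alpha = 0.1. fail to reject H0.

H = 3.8952, df = 3, p = 0.273003, fail to reject H0.


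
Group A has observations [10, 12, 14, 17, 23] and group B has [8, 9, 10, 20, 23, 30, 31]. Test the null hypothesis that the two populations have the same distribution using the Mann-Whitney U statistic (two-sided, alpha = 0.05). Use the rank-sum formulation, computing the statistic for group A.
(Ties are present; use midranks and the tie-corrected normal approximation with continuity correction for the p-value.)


Step 1: Combine and sort all 12 observations; assign midranks.
sorted (value, group): (8,Y), (9,Y), (10,X), (10,Y), (12,X), (14,X), (17,X), (20,Y), (23,X), (23,Y), (30,Y), (31,Y)
ranks: 8->1, 9->2, 10->3.5, 10->3.5, 12->5, 14->6, 17->7, 20->8, 23->9.5, 23->9.5, 30->11, 31->12
Step 2: Rank sum for X: R1 = 3.5 + 5 + 6 + 7 + 9.5 = 31.
Step 3: U_X = R1 - n1(n1+1)/2 = 31 - 5*6/2 = 31 - 15 = 16.
       U_Y = n1*n2 - U_X = 35 - 16 = 19.
Step 4: Ties are present, so use the tie-corrected normal approximation (with continuity correction) for the p-value.
Step 5: p-value = 0.870542; compare to alpha = 0.05. fail to reject H0.

U_X = 16, p = 0.870542, fail to reject H0 at alpha = 0.05.


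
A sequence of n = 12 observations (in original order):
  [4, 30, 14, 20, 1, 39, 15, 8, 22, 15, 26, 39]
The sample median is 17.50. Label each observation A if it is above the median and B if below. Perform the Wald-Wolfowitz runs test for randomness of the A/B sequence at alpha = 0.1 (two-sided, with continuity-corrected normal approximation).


Step 1: Compute median = 17.50; label A = above, B = below.
Labels in order: BABABABBABAA  (n_A = 6, n_B = 6)
Step 2: Count runs R = 10.
Step 3: Under H0 (random ordering), E[R] = 2*n_A*n_B/(n_A+n_B) + 1 = 2*6*6/12 + 1 = 7.0000.
        Var[R] = 2*n_A*n_B*(2*n_A*n_B - n_A - n_B) / ((n_A+n_B)^2 * (n_A+n_B-1)) = 4320/1584 = 2.7273.
        SD[R] = 1.6514.
Step 4: Continuity-corrected z = (R - 0.5 - E[R]) / SD[R] = (10 - 0.5 - 7.0000) / 1.6514 = 1.5138.
Step 5: Two-sided p-value via normal approximation = 2*(1 - Phi(|z|)) = 0.130070.
Step 6: alpha = 0.1. fail to reject H0.

R = 10, z = 1.5138, p = 0.130070, fail to reject H0.


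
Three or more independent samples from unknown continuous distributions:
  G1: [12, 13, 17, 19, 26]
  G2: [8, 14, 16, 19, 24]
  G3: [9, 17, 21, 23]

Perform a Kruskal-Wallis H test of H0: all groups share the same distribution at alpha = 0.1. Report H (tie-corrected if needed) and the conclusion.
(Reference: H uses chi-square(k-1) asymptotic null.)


Step 1: Combine all N = 14 observations and assign midranks.
sorted (value, group, rank): (8,G2,1), (9,G3,2), (12,G1,3), (13,G1,4), (14,G2,5), (16,G2,6), (17,G1,7.5), (17,G3,7.5), (19,G1,9.5), (19,G2,9.5), (21,G3,11), (23,G3,12), (24,G2,13), (26,G1,14)
Step 2: Sum ranks within each group.
R_1 = 38 (n_1 = 5)
R_2 = 34.5 (n_2 = 5)
R_3 = 32.5 (n_3 = 4)
Step 3: H = 12/(N(N+1)) * sum(R_i^2/n_i) - 3(N+1)
     = 12/(14*15) * (38^2/5 + 34.5^2/5 + 32.5^2/4) - 3*15
     = 0.057143 * 790.913 - 45
     = 0.195000.
Step 4: Ties present; correction factor C = 1 - 12/(14^3 - 14) = 0.995604. Corrected H = 0.195000 / 0.995604 = 0.195861.
Step 5: Under H0, H ~ chi^2(2); p-value = 0.906712.
Step 6: alpha = 0.1. fail to reject H0.

H = 0.1959, df = 2, p = 0.906712, fail to reject H0.


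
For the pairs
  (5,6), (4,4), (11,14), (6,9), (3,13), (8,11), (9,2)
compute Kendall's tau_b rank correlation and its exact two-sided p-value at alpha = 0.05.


Step 1: Enumerate the 21 unordered pairs (i,j) with i<j and classify each by sign(x_j-x_i) * sign(y_j-y_i).
  (1,2):dx=-1,dy=-2->C; (1,3):dx=+6,dy=+8->C; (1,4):dx=+1,dy=+3->C; (1,5):dx=-2,dy=+7->D
  (1,6):dx=+3,dy=+5->C; (1,7):dx=+4,dy=-4->D; (2,3):dx=+7,dy=+10->C; (2,4):dx=+2,dy=+5->C
  (2,5):dx=-1,dy=+9->D; (2,6):dx=+4,dy=+7->C; (2,7):dx=+5,dy=-2->D; (3,4):dx=-5,dy=-5->C
  (3,5):dx=-8,dy=-1->C; (3,6):dx=-3,dy=-3->C; (3,7):dx=-2,dy=-12->C; (4,5):dx=-3,dy=+4->D
  (4,6):dx=+2,dy=+2->C; (4,7):dx=+3,dy=-7->D; (5,6):dx=+5,dy=-2->D; (5,7):dx=+6,dy=-11->D
  (6,7):dx=+1,dy=-9->D
Step 2: C = 12, D = 9, total pairs = 21.
Step 3: tau = (C - D)/(n(n-1)/2) = (12 - 9)/21 = 0.142857.
Step 4: Exact two-sided p-value (enumerate n! = 5040 permutations of y under H0): p = 0.772619.
Step 5: alpha = 0.05. fail to reject H0.

tau_b = 0.1429 (C=12, D=9), p = 0.772619, fail to reject H0.


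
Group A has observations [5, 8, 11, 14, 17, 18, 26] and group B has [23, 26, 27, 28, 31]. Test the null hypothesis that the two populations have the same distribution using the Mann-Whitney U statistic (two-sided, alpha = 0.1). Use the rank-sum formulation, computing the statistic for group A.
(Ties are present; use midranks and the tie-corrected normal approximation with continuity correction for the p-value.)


Step 1: Combine and sort all 12 observations; assign midranks.
sorted (value, group): (5,X), (8,X), (11,X), (14,X), (17,X), (18,X), (23,Y), (26,X), (26,Y), (27,Y), (28,Y), (31,Y)
ranks: 5->1, 8->2, 11->3, 14->4, 17->5, 18->6, 23->7, 26->8.5, 26->8.5, 27->10, 28->11, 31->12
Step 2: Rank sum for X: R1 = 1 + 2 + 3 + 4 + 5 + 6 + 8.5 = 29.5.
Step 3: U_X = R1 - n1(n1+1)/2 = 29.5 - 7*8/2 = 29.5 - 28 = 1.5.
       U_Y = n1*n2 - U_X = 35 - 1.5 = 33.5.
Step 4: Ties are present, so use the tie-corrected normal approximation (with continuity correction) for the p-value.
Step 5: p-value = 0.011682; compare to alpha = 0.1. reject H0.

U_X = 1.5, p = 0.011682, reject H0 at alpha = 0.1.


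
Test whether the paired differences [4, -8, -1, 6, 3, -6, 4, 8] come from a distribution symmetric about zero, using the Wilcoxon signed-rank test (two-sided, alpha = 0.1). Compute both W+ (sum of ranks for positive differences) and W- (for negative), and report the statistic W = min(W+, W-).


Step 1: Drop any zero differences (none here) and take |d_i|.
|d| = [4, 8, 1, 6, 3, 6, 4, 8]
Step 2: Midrank |d_i| (ties get averaged ranks).
ranks: |4|->3.5, |8|->7.5, |1|->1, |6|->5.5, |3|->2, |6|->5.5, |4|->3.5, |8|->7.5
Step 3: Attach original signs; sum ranks with positive sign and with negative sign.
W+ = 3.5 + 5.5 + 2 + 3.5 + 7.5 = 22
W- = 7.5 + 1 + 5.5 = 14
(Check: W+ + W- = 36 should equal n(n+1)/2 = 36.)
Step 4: Test statistic W = min(W+, W-) = 14.
Step 5: Ties in |d|, so use the tie-corrected normal approximation.
        E[W] = n(n+1)/4 = 8*9/4 = 18.
        Tie groups: |d|=4 (t=2), |d|=6 (t=2), |d|=8 (t=2); sum(t^3 - t) = 18.
        Var[W] = n(n+1)(2n+1)/24 - sum(t^3-t)/48 = 1224/24 - 18/48 = 50.625.
        z = (W - E[W]) / sqrt(Var[W]) = (14 - 18) / 7.1151 = -0.5622.
        Two-sided p = 2*Phi(z) = 0.573992.
Step 6: alpha = 0.1. fail to reject H0.

W+ = 22, W- = 14, W = min = 14, p = 0.573992, fail to reject H0.


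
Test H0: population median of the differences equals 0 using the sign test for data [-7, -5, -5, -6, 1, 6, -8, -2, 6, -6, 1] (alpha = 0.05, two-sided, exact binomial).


Step 1: Discard zero differences. Original n = 11; n_eff = number of nonzero differences = 11.
Nonzero differences (with sign): -7, -5, -5, -6, +1, +6, -8, -2, +6, -6, +1
Step 2: Count signs: positive = 4, negative = 7.
Step 3: Under H0: P(positive) = 0.5, so the number of positives S ~ Bin(11, 0.5).
Step 4: Two-sided exact p-value = sum of Bin(11,0.5) probabilities at or below the observed probability = 0.548828.
Step 5: alpha = 0.05. fail to reject H0.

n_eff = 11, pos = 4, neg = 7, p = 0.548828, fail to reject H0.


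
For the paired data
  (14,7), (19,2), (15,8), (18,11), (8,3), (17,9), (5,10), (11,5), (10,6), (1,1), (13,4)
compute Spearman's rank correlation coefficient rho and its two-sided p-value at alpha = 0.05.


Step 1: Rank x and y separately (midranks; no ties here).
rank(x): 14->7, 19->11, 15->8, 18->10, 8->3, 17->9, 5->2, 11->5, 10->4, 1->1, 13->6
rank(y): 7->7, 2->2, 8->8, 11->11, 3->3, 9->9, 10->10, 5->5, 6->6, 1->1, 4->4
Step 2: d_i = R_x(i) - R_y(i); compute d_i^2.
  (7-7)^2=0, (11-2)^2=81, (8-8)^2=0, (10-11)^2=1, (3-3)^2=0, (9-9)^2=0, (2-10)^2=64, (5-5)^2=0, (4-6)^2=4, (1-1)^2=0, (6-4)^2=4
sum(d^2) = 154.
Step 3: rho = 1 - 6*154 / (11*(11^2 - 1)) = 1 - 924/1320 = 0.300000.
Step 4: Under H0, t = rho * sqrt((n-2)/(1-rho^2)) = 0.9435 ~ t(9).
Step 5: Two-sided p-value from the t-distribution with 9 df = 0.370083.
Step 6: alpha = 0.05. fail to reject H0.

rho = 0.3000, p = 0.370083, fail to reject H0 at alpha = 0.05.


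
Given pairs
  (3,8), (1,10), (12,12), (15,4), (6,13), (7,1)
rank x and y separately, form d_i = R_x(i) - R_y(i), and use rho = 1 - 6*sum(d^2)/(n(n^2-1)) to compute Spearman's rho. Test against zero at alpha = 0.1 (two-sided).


Step 1: Rank x and y separately (midranks; no ties here).
rank(x): 3->2, 1->1, 12->5, 15->6, 6->3, 7->4
rank(y): 8->3, 10->4, 12->5, 4->2, 13->6, 1->1
Step 2: d_i = R_x(i) - R_y(i); compute d_i^2.
  (2-3)^2=1, (1-4)^2=9, (5-5)^2=0, (6-2)^2=16, (3-6)^2=9, (4-1)^2=9
sum(d^2) = 44.
Step 3: rho = 1 - 6*44 / (6*(6^2 - 1)) = 1 - 264/210 = -0.257143.
Step 4: Under H0, t = rho * sqrt((n-2)/(1-rho^2)) = -0.5322 ~ t(4).
Step 5: Two-sided p-value from the t-distribution with 4 df = 0.622787.
Step 6: alpha = 0.1. fail to reject H0.

rho = -0.2571, p = 0.622787, fail to reject H0 at alpha = 0.1.


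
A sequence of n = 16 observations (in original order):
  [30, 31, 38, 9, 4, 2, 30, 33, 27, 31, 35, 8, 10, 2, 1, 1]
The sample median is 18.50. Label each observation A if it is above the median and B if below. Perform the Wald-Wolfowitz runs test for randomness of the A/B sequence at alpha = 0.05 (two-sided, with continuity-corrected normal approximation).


Step 1: Compute median = 18.50; label A = above, B = below.
Labels in order: AAABBBAAAAABBBBB  (n_A = 8, n_B = 8)
Step 2: Count runs R = 4.
Step 3: Under H0 (random ordering), E[R] = 2*n_A*n_B/(n_A+n_B) + 1 = 2*8*8/16 + 1 = 9.0000.
        Var[R] = 2*n_A*n_B*(2*n_A*n_B - n_A - n_B) / ((n_A+n_B)^2 * (n_A+n_B-1)) = 14336/3840 = 3.7333.
        SD[R] = 1.9322.
Step 4: Continuity-corrected z = (R + 0.5 - E[R]) / SD[R] = (4 + 0.5 - 9.0000) / 1.9322 = -2.3290.
Step 5: Two-sided p-value via normal approximation = 2*(1 - Phi(|z|)) = 0.019861.
Step 6: alpha = 0.05. reject H0.

R = 4, z = -2.3290, p = 0.019861, reject H0.


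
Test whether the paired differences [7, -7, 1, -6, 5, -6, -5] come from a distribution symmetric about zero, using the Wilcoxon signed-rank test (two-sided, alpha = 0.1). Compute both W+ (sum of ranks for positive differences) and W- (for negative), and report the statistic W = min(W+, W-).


Step 1: Drop any zero differences (none here) and take |d_i|.
|d| = [7, 7, 1, 6, 5, 6, 5]
Step 2: Midrank |d_i| (ties get averaged ranks).
ranks: |7|->6.5, |7|->6.5, |1|->1, |6|->4.5, |5|->2.5, |6|->4.5, |5|->2.5
Step 3: Attach original signs; sum ranks with positive sign and with negative sign.
W+ = 6.5 + 1 + 2.5 = 10
W- = 6.5 + 4.5 + 4.5 + 2.5 = 18
(Check: W+ + W- = 28 should equal n(n+1)/2 = 28.)
Step 4: Test statistic W = min(W+, W-) = 10.
Step 5: Ties in |d|, so use the tie-corrected normal approximation.
        E[W] = n(n+1)/4 = 7*8/4 = 14.
        Tie groups: |d|=5 (t=2), |d|=6 (t=2), |d|=7 (t=2); sum(t^3 - t) = 18.
        Var[W] = n(n+1)(2n+1)/24 - sum(t^3-t)/48 = 840/24 - 18/48 = 34.625.
        z = (W - E[W]) / sqrt(Var[W]) = (10 - 14) / 5.8843 = -0.6798.
        Two-sided p = 2*Phi(z) = 0.496647.
Step 6: alpha = 0.1. fail to reject H0.

W+ = 10, W- = 18, W = min = 10, p = 0.496647, fail to reject H0.


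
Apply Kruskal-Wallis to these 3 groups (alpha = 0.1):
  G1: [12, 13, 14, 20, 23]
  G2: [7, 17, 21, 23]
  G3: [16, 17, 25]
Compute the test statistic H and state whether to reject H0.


Step 1: Combine all N = 12 observations and assign midranks.
sorted (value, group, rank): (7,G2,1), (12,G1,2), (13,G1,3), (14,G1,4), (16,G3,5), (17,G2,6.5), (17,G3,6.5), (20,G1,8), (21,G2,9), (23,G1,10.5), (23,G2,10.5), (25,G3,12)
Step 2: Sum ranks within each group.
R_1 = 27.5 (n_1 = 5)
R_2 = 27 (n_2 = 4)
R_3 = 23.5 (n_3 = 3)
Step 3: H = 12/(N(N+1)) * sum(R_i^2/n_i) - 3(N+1)
     = 12/(12*13) * (27.5^2/5 + 27^2/4 + 23.5^2/3) - 3*13
     = 0.076923 * 517.583 - 39
     = 0.814103.
Step 4: Ties present; correction factor C = 1 - 12/(12^3 - 12) = 0.993007. Corrected H = 0.814103 / 0.993007 = 0.819836.
Step 5: Under H0, H ~ chi^2(2); p-value = 0.663705.
Step 6: alpha = 0.1. fail to reject H0.

H = 0.8198, df = 2, p = 0.663705, fail to reject H0.


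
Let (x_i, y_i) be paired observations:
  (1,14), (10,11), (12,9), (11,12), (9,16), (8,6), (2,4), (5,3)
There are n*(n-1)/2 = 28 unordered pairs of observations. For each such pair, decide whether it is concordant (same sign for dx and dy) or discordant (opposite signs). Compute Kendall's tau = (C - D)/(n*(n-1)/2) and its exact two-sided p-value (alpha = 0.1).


Step 1: Enumerate the 28 unordered pairs (i,j) with i<j and classify each by sign(x_j-x_i) * sign(y_j-y_i).
  (1,2):dx=+9,dy=-3->D; (1,3):dx=+11,dy=-5->D; (1,4):dx=+10,dy=-2->D; (1,5):dx=+8,dy=+2->C
  (1,6):dx=+7,dy=-8->D; (1,7):dx=+1,dy=-10->D; (1,8):dx=+4,dy=-11->D; (2,3):dx=+2,dy=-2->D
  (2,4):dx=+1,dy=+1->C; (2,5):dx=-1,dy=+5->D; (2,6):dx=-2,dy=-5->C; (2,7):dx=-8,dy=-7->C
  (2,8):dx=-5,dy=-8->C; (3,4):dx=-1,dy=+3->D; (3,5):dx=-3,dy=+7->D; (3,6):dx=-4,dy=-3->C
  (3,7):dx=-10,dy=-5->C; (3,8):dx=-7,dy=-6->C; (4,5):dx=-2,dy=+4->D; (4,6):dx=-3,dy=-6->C
  (4,7):dx=-9,dy=-8->C; (4,8):dx=-6,dy=-9->C; (5,6):dx=-1,dy=-10->C; (5,7):dx=-7,dy=-12->C
  (5,8):dx=-4,dy=-13->C; (6,7):dx=-6,dy=-2->C; (6,8):dx=-3,dy=-3->C; (7,8):dx=+3,dy=-1->D
Step 2: C = 16, D = 12, total pairs = 28.
Step 3: tau = (C - D)/(n(n-1)/2) = (16 - 12)/28 = 0.142857.
Step 4: Exact two-sided p-value (enumerate n! = 40320 permutations of y under H0): p = 0.719544.
Step 5: alpha = 0.1. fail to reject H0.

tau_b = 0.1429 (C=16, D=12), p = 0.719544, fail to reject H0.


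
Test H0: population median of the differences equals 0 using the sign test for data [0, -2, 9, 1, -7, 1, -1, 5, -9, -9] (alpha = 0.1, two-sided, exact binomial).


Step 1: Discard zero differences. Original n = 10; n_eff = number of nonzero differences = 9.
Nonzero differences (with sign): -2, +9, +1, -7, +1, -1, +5, -9, -9
Step 2: Count signs: positive = 4, negative = 5.
Step 3: Under H0: P(positive) = 0.5, so the number of positives S ~ Bin(9, 0.5).
Step 4: Two-sided exact p-value = sum of Bin(9,0.5) probabilities at or below the observed probability = 1.000000.
Step 5: alpha = 0.1. fail to reject H0.

n_eff = 9, pos = 4, neg = 5, p = 1.000000, fail to reject H0.


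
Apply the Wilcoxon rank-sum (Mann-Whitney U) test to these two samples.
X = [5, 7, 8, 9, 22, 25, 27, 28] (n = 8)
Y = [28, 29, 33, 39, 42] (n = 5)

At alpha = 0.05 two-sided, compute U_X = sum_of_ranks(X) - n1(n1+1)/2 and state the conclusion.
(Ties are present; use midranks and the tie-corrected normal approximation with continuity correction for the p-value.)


Step 1: Combine and sort all 13 observations; assign midranks.
sorted (value, group): (5,X), (7,X), (8,X), (9,X), (22,X), (25,X), (27,X), (28,X), (28,Y), (29,Y), (33,Y), (39,Y), (42,Y)
ranks: 5->1, 7->2, 8->3, 9->4, 22->5, 25->6, 27->7, 28->8.5, 28->8.5, 29->10, 33->11, 39->12, 42->13
Step 2: Rank sum for X: R1 = 1 + 2 + 3 + 4 + 5 + 6 + 7 + 8.5 = 36.5.
Step 3: U_X = R1 - n1(n1+1)/2 = 36.5 - 8*9/2 = 36.5 - 36 = 0.5.
       U_Y = n1*n2 - U_X = 40 - 0.5 = 39.5.
Step 4: Ties are present, so use the tie-corrected normal approximation (with continuity correction) for the p-value.
Step 5: p-value = 0.005350; compare to alpha = 0.05. reject H0.

U_X = 0.5, p = 0.005350, reject H0 at alpha = 0.05.


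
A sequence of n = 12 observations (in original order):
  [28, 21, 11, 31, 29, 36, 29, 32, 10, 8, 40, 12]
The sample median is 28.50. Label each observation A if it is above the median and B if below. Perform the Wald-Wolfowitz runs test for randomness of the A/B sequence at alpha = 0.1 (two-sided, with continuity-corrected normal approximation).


Step 1: Compute median = 28.50; label A = above, B = below.
Labels in order: BBBAAAAABBAB  (n_A = 6, n_B = 6)
Step 2: Count runs R = 5.
Step 3: Under H0 (random ordering), E[R] = 2*n_A*n_B/(n_A+n_B) + 1 = 2*6*6/12 + 1 = 7.0000.
        Var[R] = 2*n_A*n_B*(2*n_A*n_B - n_A - n_B) / ((n_A+n_B)^2 * (n_A+n_B-1)) = 4320/1584 = 2.7273.
        SD[R] = 1.6514.
Step 4: Continuity-corrected z = (R + 0.5 - E[R]) / SD[R] = (5 + 0.5 - 7.0000) / 1.6514 = -0.9083.
Step 5: Two-sided p-value via normal approximation = 2*(1 - Phi(|z|)) = 0.363722.
Step 6: alpha = 0.1. fail to reject H0.

R = 5, z = -0.9083, p = 0.363722, fail to reject H0.
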